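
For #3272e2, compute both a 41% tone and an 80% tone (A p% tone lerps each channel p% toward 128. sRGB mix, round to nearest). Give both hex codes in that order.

#3272e2 is rgb(50, 114, 226).
41% tone:
  R: 50 + 0.41×(128−50) = 50 + 31.98 = 81.98 → 82
  G: 114 + 0.41×(128−114) = 114 + 5.74 = 119.74 → 120
  B: 226 − 40.18 = 185.82 → 186
  → #5278ba
80% tone:
  R: 50 + 0.8×(128−50) = 50 + 62.4 = 112.4 → 112
  G: 114 + 11.2 = 125.2 → 125
  B: 226 − 78.4 = 147.6 → 148
  → #707d94

#5278ba, #707d94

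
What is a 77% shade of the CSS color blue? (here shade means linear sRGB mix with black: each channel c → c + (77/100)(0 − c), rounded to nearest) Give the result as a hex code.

#00003B

CSS blue is rgb(0, 0, 255).
Lerp each channel 77% toward 0:
  R: 0 + 0 = 0 → 0
  G: 0 + 0.77×(0−0) = 0 + 0 = 0 → 0
  B: 255 − 196.35 = 58.65 → 59
rgb(0, 0, 59) = #00003B.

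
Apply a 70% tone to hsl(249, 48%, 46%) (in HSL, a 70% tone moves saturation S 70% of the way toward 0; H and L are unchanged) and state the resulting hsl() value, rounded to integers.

S moves 70% from 48 toward 0: 48 − 33.6 = 14.4 → 14.
H and L are unchanged.

hsl(249, 14%, 46%)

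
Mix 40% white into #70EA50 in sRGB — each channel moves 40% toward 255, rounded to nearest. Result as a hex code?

#A9F296

#70EA50 is rgb(112, 234, 80).
Lerp each channel 40% toward 255:
  R: 112 + 57.2 = 169.2 → 169
  G: 234 + 0.4×(255−234) = 234 + 8.4 = 242.4 → 242
  B: 80 + 0.4×(255−80) = 80 + 70 = 150 → 150
rgb(169, 242, 150) = #A9F296.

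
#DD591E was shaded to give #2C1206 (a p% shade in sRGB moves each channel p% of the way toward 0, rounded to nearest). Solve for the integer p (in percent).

#DD591E is rgb(221, 89, 30); #2C1206 is rgb(44, 18, 6).
On the R channel (widest range): 44 ≈ 221 + (p/100)(0 − 221), so p ≈ 100×(44 − 221)/(0 − 221) = -17700/-221 = 80.09.
p = 80 reproduces all three channels after rounding.

80%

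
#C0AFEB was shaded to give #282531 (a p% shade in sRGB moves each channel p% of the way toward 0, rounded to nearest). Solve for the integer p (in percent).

#C0AFEB is rgb(192, 175, 235); #282531 is rgb(40, 37, 49).
On the B channel (widest range): 49 ≈ 235 + (p/100)(0 − 235), so p ≈ 100×(49 − 235)/(0 − 235) = -18600/-235 = 79.15.
p = 79 reproduces all three channels after rounding.

79%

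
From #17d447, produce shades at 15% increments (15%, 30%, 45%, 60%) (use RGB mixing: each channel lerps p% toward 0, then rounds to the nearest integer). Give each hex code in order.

#17d447 is rgb(23, 212, 71).
15%: (23 − 3.45 = 19.55→20, 212 − 31.8 = 180.2→180, 71 − 10.65 = 60.35→60) → #14b43c
30%: (23 − 6.9 = 16.1→16, 212 − 63.6 = 148.4→148, 71 − 21.3 = 49.7→50) → #109432
45%: (23 − 10.35 = 12.65→13, 212 − 95.4 = 116.6→117, 71 − 31.95 = 39.05→39) → #0d7527
60%: (23 − 13.8 = 9.2→9, 212 − 127.2 = 84.8→85, 71 − 42.6 = 28.4→28) → #09551c

#14b43c, #109432, #0d7527, #09551c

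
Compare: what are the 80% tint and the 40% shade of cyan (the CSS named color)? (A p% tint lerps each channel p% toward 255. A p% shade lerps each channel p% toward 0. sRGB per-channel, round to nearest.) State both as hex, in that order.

CSS cyan is rgb(0, 255, 255).
80% tint:
  R: 0 + 204 = 204 → 204
  G: 255 + 0 = 255 → 255
  B: 255 + 0 = 255 → 255
  → #CCFFFF
40% shade:
  R: 0 + 0.4×(0−0) = 0 + 0 = 0 → 0
  G: 255 + 0.4×(0−255) = 255 − 102 = 153 → 153
  B: 255 + 0.4×(0−255) = 255 − 102 = 153 → 153
  → #009999

#CCFFFF, #009999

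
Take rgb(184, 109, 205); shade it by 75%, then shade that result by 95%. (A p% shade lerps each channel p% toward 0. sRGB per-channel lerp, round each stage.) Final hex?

Lerp each channel 75% toward 0:
  R: 184 + 0.75×(0−184) = 184 − 138 = 46 → 46
  G: 109 + 0.75×(0−109) = 109 − 81.75 = 27.25 → 27
  B: 205 + 0.75×(0−205) = 205 − 153.75 = 51.25 → 51
After the shade: rgb(46, 27, 51) = #2e1b33.
Per channel, c → c + 0.95(0 − c):
  R: 46 − 43.7 = 2.3 → 2
  G: 27 + 0.95×(0−27) = 27 − 25.65 = 1.35 → 1
  B: 51 + 0.95×(0−51) = 51 − 48.45 = 2.55 → 3
rgb(2, 1, 3) = #020103.

#020103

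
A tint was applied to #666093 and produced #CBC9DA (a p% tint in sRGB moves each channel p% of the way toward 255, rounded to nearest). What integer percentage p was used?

#666093 is rgb(102, 96, 147); #CBC9DA is rgb(203, 201, 218).
On the G channel (widest range): 201 ≈ 96 + (p/100)(255 − 96), so p ≈ 100×(201 − 96)/(255 − 96) = 10500/159 = 66.04.
p = 66 reproduces all three channels after rounding.

66%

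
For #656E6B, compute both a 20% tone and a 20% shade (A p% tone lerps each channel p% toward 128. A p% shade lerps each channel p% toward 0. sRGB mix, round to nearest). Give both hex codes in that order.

#656E6B is rgb(101, 110, 107).
20% tone:
  R: 101 + 5.4 = 106.4 → 106
  G: 110 + 0.2×(128−110) = 110 + 3.6 = 113.6 → 114
  B: 107 + 4.2 = 111.2 → 111
  → #6A726F
20% shade:
  R: 101 + 0.2×(0−101) = 101 − 20.2 = 80.8 → 81
  G: 110 − 22 = 88 → 88
  B: 107 + 0.2×(0−107) = 107 − 21.4 = 85.6 → 86
  → #515856

#6A726F, #515856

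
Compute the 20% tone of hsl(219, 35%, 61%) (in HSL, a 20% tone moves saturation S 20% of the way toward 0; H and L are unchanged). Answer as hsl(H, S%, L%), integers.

S moves 20% from 35 toward 0: 35 − 7 = 28 → 28.
H and L are unchanged.

hsl(219, 28%, 61%)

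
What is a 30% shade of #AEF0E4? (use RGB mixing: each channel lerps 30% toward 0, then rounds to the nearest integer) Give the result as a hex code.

#AEF0E4 is rgb(174, 240, 228).
Per channel, c → c + 0.3(0 − c):
  R: 174 − 52.2 = 121.8 → 122
  G: 240 − 72 = 168 → 168
  B: 228 − 68.4 = 159.6 → 160
rgb(122, 168, 160) = #7AA8A0.

#7AA8A0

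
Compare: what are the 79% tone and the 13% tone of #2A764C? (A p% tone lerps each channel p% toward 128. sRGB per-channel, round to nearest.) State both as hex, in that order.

#6E7E75, #357753

#2A764C is rgb(42, 118, 76).
79% tone:
  R: 42 + 67.94 = 109.94 → 110
  G: 118 + 0.79×(128−118) = 118 + 7.9 = 125.9 → 126
  B: 76 + 41.08 = 117.08 → 117
  → #6E7E75
13% tone:
  R: 42 + 11.18 = 53.18 → 53
  G: 118 + 0.13×(128−118) = 118 + 1.3 = 119.3 → 119
  B: 76 + 0.13×(128−76) = 76 + 6.76 = 82.76 → 83
  → #357753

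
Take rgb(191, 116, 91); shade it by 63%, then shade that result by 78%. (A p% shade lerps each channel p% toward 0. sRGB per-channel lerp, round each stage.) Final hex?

#100907

A 63% shade moves each channel 63% toward 0:
  R: 191 − 120.33 = 70.67 → 71
  G: 116 + 0.63×(0−116) = 116 − 73.08 = 42.92 → 43
  B: 91 + 0.63×(0−91) = 91 − 57.33 = 33.67 → 34
After the shade: rgb(71, 43, 34) = #472B22.
Lerp each channel 78% toward 0:
  R: 71 + 0.78×(0−71) = 71 − 55.38 = 15.62 → 16
  G: 43 + 0.78×(0−43) = 43 − 33.54 = 9.46 → 9
  B: 34 + 0.78×(0−34) = 34 − 26.52 = 7.48 → 7
rgb(16, 9, 7) = #100907.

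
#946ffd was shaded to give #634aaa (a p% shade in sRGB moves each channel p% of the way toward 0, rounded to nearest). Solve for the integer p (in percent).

33%

#946ffd is rgb(148, 111, 253); #634aaa is rgb(99, 74, 170).
On the B channel (widest range): 170 ≈ 253 + (p/100)(0 − 253), so p ≈ 100×(170 − 253)/(0 − 253) = -8300/-253 = 32.81.
p = 33 reproduces all three channels after rounding.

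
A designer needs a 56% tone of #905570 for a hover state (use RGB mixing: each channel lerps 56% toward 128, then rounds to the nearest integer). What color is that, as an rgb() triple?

rgb(135, 109, 121)

#905570 is rgb(144, 85, 112).
Per channel, c → c + 0.56(128 − c):
  R: 144 + 0.56×(128−144) = 144 − 8.96 = 135.04 → 135
  G: 85 + 24.08 = 109.08 → 109
  B: 112 + 8.96 = 120.96 → 121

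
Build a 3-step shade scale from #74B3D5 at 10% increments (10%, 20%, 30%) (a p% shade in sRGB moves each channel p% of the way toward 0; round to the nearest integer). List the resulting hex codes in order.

#74B3D5 is rgb(116, 179, 213).
10%: (116 − 11.6 = 104.4→104, 179 − 17.9 = 161.1→161, 213 − 21.3 = 191.7→192) → #68A1C0
20%: (116 − 23.2 = 92.8→93, 179 − 35.8 = 143.2→143, 213 − 42.6 = 170.4→170) → #5D8FAA
30%: (116 − 34.8 = 81.2→81, 179 − 53.7 = 125.3→125, 213 − 63.9 = 149.1→149) → #517D95

#68A1C0, #5D8FAA, #517D95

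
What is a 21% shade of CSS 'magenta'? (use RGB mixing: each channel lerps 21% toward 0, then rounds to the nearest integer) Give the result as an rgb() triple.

CSS magenta is rgb(255, 0, 255).
Per channel, c → c + 0.21(0 − c):
  R: 255 + 0.21×(0−255) = 255 − 53.55 = 201.45 → 201
  G: 0 + 0.21×(0−0) = 0 + 0 = 0 → 0
  B: 255 + 0.21×(0−255) = 255 − 53.55 = 201.45 → 201

rgb(201, 0, 201)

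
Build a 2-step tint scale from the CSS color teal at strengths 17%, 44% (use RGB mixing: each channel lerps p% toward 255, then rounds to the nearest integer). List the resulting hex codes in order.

CSS teal is rgb(0, 128, 128).
17%: (0 + 43.35 = 43.35→43, 128 + 21.59 = 149.59→150, 128 + 21.59 = 149.59→150) → #2B9696
44%: (0 + 112.2 = 112.2→112, 128 + 55.88 = 183.88→184, 128 + 55.88 = 183.88→184) → #70B8B8

#2B9696, #70B8B8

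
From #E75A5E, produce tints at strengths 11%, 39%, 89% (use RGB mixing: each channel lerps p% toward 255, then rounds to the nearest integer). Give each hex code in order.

#E75A5E is rgb(231, 90, 94).
11%: (231 + 2.64 = 233.64→234, 90 + 18.15 = 108.15→108, 94 + 17.71 = 111.71→112) → #EA6C70
39%: (231 + 9.36 = 240.36→240, 90 + 64.35 = 154.35→154, 94 + 62.79 = 156.79→157) → #F09A9D
89%: (231 + 21.36 = 252.36→252, 90 + 146.85 = 236.85→237, 94 + 143.29 = 237.29→237) → #FCEDED

#EA6C70, #F09A9D, #FCEDED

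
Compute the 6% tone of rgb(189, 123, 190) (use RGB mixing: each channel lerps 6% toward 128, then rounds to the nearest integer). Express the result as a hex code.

Lerp each channel 6% toward 128:
  R: 189 + 0.06×(128−189) = 189 − 3.66 = 185.34 → 185
  G: 123 + 0.3 = 123.3 → 123
  B: 190 + 0.06×(128−190) = 190 − 3.72 = 186.28 → 186
rgb(185, 123, 186) = #B97BBA.

#B97BBA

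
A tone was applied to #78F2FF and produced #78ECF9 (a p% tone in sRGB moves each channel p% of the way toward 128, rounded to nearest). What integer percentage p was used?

#78F2FF is rgb(120, 242, 255); #78ECF9 is rgb(120, 236, 249).
On the B channel (widest range): 249 ≈ 255 + (p/100)(128 − 255), so p ≈ 100×(249 − 255)/(128 − 255) = -600/-127 = 4.72.
p = 5 reproduces all three channels after rounding.

5%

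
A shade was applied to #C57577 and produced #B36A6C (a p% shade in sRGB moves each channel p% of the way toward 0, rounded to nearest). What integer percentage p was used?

9%

#C57577 is rgb(197, 117, 119); #B36A6C is rgb(179, 106, 108).
On the R channel (widest range): 179 ≈ 197 + (p/100)(0 − 197), so p ≈ 100×(179 − 197)/(0 − 197) = -1800/-197 = 9.14.
p = 9 reproduces all three channels after rounding.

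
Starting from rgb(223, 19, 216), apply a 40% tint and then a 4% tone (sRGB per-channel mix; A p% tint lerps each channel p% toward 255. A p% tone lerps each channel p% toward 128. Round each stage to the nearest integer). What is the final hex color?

#E872E4

Per channel, c → c + 0.4(255 − c):
  R: 223 + 12.8 = 235.8 → 236
  G: 19 + 94.4 = 113.4 → 113
  B: 216 + 0.4×(255−216) = 216 + 15.6 = 231.6 → 232
After the tint: rgb(236, 113, 232) = #EC71E8.
Per channel, c → c + 0.04(128 − c):
  R: 236 − 4.32 = 231.68 → 232
  G: 113 + 0.04×(128−113) = 113 + 0.6 = 113.6 → 114
  B: 232 − 4.16 = 227.84 → 228
rgb(232, 114, 228) = #E872E4.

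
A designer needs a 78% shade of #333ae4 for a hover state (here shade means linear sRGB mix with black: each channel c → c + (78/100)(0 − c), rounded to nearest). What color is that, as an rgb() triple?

rgb(11, 13, 50)

#333ae4 is rgb(51, 58, 228).
Per channel, c → c + 0.78(0 − c):
  R: 51 + 0.78×(0−51) = 51 − 39.78 = 11.22 → 11
  G: 58 + 0.78×(0−58) = 58 − 45.24 = 12.76 → 13
  B: 228 + 0.78×(0−228) = 228 − 177.84 = 50.16 → 50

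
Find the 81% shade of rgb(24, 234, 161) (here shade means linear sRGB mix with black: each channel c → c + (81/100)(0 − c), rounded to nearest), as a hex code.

Per channel, c → c + 0.81(0 − c):
  R: 24 − 19.44 = 4.56 → 5
  G: 234 + 0.81×(0−234) = 234 − 189.54 = 44.46 → 44
  B: 161 − 130.41 = 30.59 → 31
rgb(5, 44, 31) = #052c1f.

#052c1f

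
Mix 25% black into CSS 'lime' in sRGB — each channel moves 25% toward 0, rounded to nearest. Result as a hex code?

#00BF00

CSS lime is rgb(0, 255, 0).
Lerp each channel 25% toward 0:
  R: 0 + 0 = 0 → 0
  G: 255 + 0.25×(0−255) = 255 − 63.75 = 191.25 → 191
  B: 0 + 0.25×(0−0) = 0 + 0 = 0 → 0
rgb(0, 191, 0) = #00BF00.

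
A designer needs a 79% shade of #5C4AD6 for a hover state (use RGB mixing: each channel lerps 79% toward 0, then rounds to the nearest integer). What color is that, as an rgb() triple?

rgb(19, 16, 45)

#5C4AD6 is rgb(92, 74, 214).
A 79% shade moves each channel 79% toward 0:
  R: 92 − 72.68 = 19.32 → 19
  G: 74 − 58.46 = 15.54 → 16
  B: 214 − 169.06 = 44.94 → 45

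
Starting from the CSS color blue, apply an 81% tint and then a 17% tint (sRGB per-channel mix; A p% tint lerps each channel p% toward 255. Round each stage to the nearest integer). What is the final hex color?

#D7D7FF

CSS blue is rgb(0, 0, 255).
An 81% tint moves each channel 81% toward 255:
  R: 0 + 0.81×(255−0) = 0 + 206.55 = 206.55 → 207
  G: 0 + 206.55 = 206.55 → 207
  B: 255 + 0 = 255 → 255
After the tint: rgb(207, 207, 255) = #CFCFFF.
Per channel, c → c + 0.17(255 − c):
  R: 207 + 8.16 = 215.16 → 215
  G: 207 + 0.17×(255−207) = 207 + 8.16 = 215.16 → 215
  B: 255 + 0 = 255 → 255
rgb(215, 215, 255) = #D7D7FF.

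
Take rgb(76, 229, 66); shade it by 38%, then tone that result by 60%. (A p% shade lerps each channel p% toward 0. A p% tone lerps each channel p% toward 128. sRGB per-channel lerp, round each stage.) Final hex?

#60865D

Per channel, c → c + 0.38(0 − c):
  R: 76 + 0.38×(0−76) = 76 − 28.88 = 47.12 → 47
  G: 229 + 0.38×(0−229) = 229 − 87.02 = 141.98 → 142
  B: 66 + 0.38×(0−66) = 66 − 25.08 = 40.92 → 41
After the shade: rgb(47, 142, 41) = #2F8E29.
Lerp each channel 60% toward 128:
  R: 47 + 48.6 = 95.6 → 96
  G: 142 − 8.4 = 133.6 → 134
  B: 41 + 0.6×(128−41) = 41 + 52.2 = 93.2 → 93
rgb(96, 134, 93) = #60865D.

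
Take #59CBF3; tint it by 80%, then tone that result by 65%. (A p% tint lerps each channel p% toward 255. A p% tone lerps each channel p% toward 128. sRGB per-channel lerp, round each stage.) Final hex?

#59CBF3 is rgb(89, 203, 243).
An 80% tint moves each channel 80% toward 255:
  R: 89 + 0.8×(255−89) = 89 + 132.8 = 221.8 → 222
  G: 203 + 0.8×(255−203) = 203 + 41.6 = 244.6 → 245
  B: 243 + 0.8×(255−243) = 243 + 9.6 = 252.6 → 253
After the tint: rgb(222, 245, 253) = #DEF5FD.
A 65% tone moves each channel 65% toward 128:
  R: 222 + 0.65×(128−222) = 222 − 61.1 = 160.9 → 161
  G: 245 − 76.05 = 168.95 → 169
  B: 253 − 81.25 = 171.75 → 172
rgb(161, 169, 172) = #A1A9AC.

#A1A9AC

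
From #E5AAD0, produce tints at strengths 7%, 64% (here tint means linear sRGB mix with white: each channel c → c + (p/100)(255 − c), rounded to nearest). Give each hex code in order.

#E5AAD0 is rgb(229, 170, 208).
7%: (229 + 1.82 = 230.82→231, 170 + 5.95 = 175.95→176, 208 + 3.29 = 211.29→211) → #E7B0D3
64%: (229 + 16.64 = 245.64→246, 170 + 54.4 = 224.4→224, 208 + 30.08 = 238.08→238) → #F6E0EE

#E7B0D3, #F6E0EE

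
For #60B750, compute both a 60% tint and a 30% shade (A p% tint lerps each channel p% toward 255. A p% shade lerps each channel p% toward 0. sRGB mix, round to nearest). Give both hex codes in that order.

#60B750 is rgb(96, 183, 80).
60% tint:
  R: 96 + 95.4 = 191.4 → 191
  G: 183 + 43.2 = 226.2 → 226
  B: 80 + 105 = 185 → 185
  → #BFE2B9
30% shade:
  R: 96 + 0.3×(0−96) = 96 − 28.8 = 67.2 → 67
  G: 183 − 54.9 = 128.1 → 128
  B: 80 + 0.3×(0−80) = 80 − 24 = 56 → 56
  → #438038

#BFE2B9, #438038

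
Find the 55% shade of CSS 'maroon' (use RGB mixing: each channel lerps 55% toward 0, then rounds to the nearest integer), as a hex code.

#3A0000

CSS maroon is rgb(128, 0, 0).
Per channel, c → c + 0.55(0 − c):
  R: 128 − 70.4 = 57.6 → 58
  G: 0 + 0 = 0 → 0
  B: 0 + 0.55×(0−0) = 0 + 0 = 0 → 0
rgb(58, 0, 0) = #3A0000.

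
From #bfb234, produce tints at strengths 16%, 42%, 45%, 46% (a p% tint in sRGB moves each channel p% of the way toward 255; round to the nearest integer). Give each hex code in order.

#c9be54, #dad289, #dcd58f, #dcd591

#bfb234 is rgb(191, 178, 52).
16%: (191 + 10.24 = 201.24→201, 178 + 12.32 = 190.32→190, 52 + 32.48 = 84.48→84) → #c9be54
42%: (191 + 26.88 = 217.88→218, 178 + 32.34 = 210.34→210, 52 + 85.26 = 137.26→137) → #dad289
45%: (191 + 28.8 = 219.8→220, 178 + 34.65 = 212.65→213, 52 + 91.35 = 143.35→143) → #dcd58f
46%: (191 + 29.44 = 220.44→220, 178 + 35.42 = 213.42→213, 52 + 93.38 = 145.38→145) → #dcd591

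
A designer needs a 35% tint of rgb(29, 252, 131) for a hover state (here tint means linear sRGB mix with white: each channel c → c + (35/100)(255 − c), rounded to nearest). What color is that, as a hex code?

#6CFDAE

A 35% tint moves each channel 35% toward 255:
  R: 29 + 0.35×(255−29) = 29 + 79.1 = 108.1 → 108
  G: 252 + 0.35×(255−252) = 252 + 1.05 = 253.05 → 253
  B: 131 + 0.35×(255−131) = 131 + 43.4 = 174.4 → 174
rgb(108, 253, 174) = #6CFDAE.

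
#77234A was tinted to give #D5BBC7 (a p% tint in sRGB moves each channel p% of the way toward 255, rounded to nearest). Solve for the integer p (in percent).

69%

#77234A is rgb(119, 35, 74); #D5BBC7 is rgb(213, 187, 199).
On the G channel (widest range): 187 ≈ 35 + (p/100)(255 − 35), so p ≈ 100×(187 − 35)/(255 − 35) = 15200/220 = 69.09.
p = 69 reproduces all three channels after rounding.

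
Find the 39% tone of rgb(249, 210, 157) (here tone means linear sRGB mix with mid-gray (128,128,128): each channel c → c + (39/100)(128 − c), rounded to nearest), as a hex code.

#cab292

Lerp each channel 39% toward 128:
  R: 249 + 0.39×(128−249) = 249 − 47.19 = 201.81 → 202
  G: 210 + 0.39×(128−210) = 210 − 31.98 = 178.02 → 178
  B: 157 + 0.39×(128−157) = 157 − 11.31 = 145.69 → 146
rgb(202, 178, 146) = #cab292.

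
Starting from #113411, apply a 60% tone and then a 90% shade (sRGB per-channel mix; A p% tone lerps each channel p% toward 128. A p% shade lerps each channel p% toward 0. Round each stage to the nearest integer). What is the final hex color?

#080A08

#113411 is rgb(17, 52, 17).
Per channel, c → c + 0.6(128 − c):
  R: 17 + 0.6×(128−17) = 17 + 66.6 = 83.6 → 84
  G: 52 + 0.6×(128−52) = 52 + 45.6 = 97.6 → 98
  B: 17 + 66.6 = 83.6 → 84
After the tone: rgb(84, 98, 84) = #546254.
Per channel, c → c + 0.9(0 − c):
  R: 84 + 0.9×(0−84) = 84 − 75.6 = 8.4 → 8
  G: 98 + 0.9×(0−98) = 98 − 88.2 = 9.8 → 10
  B: 84 + 0.9×(0−84) = 84 − 75.6 = 8.4 → 8
rgb(8, 10, 8) = #080A08.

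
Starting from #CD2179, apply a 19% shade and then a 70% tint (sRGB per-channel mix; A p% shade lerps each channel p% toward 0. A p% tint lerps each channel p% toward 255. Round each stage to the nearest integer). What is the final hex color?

#E4BBD0

#CD2179 is rgb(205, 33, 121).
Lerp each channel 19% toward 0:
  R: 205 − 38.95 = 166.05 → 166
  G: 33 − 6.27 = 26.73 → 27
  B: 121 + 0.19×(0−121) = 121 − 22.99 = 98.01 → 98
After the shade: rgb(166, 27, 98) = #A61B62.
A 70% tint moves each channel 70% toward 255:
  R: 166 + 0.7×(255−166) = 166 + 62.3 = 228.3 → 228
  G: 27 + 159.6 = 186.6 → 187
  B: 98 + 109.9 = 207.9 → 208
rgb(228, 187, 208) = #E4BBD0.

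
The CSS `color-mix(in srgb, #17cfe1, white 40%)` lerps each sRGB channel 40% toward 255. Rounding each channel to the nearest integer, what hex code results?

#17cfe1 is rgb(23, 207, 225).
Lerp each channel 40% toward 255:
  R: 23 + 0.4×(255−23) = 23 + 92.8 = 115.8 → 116
  G: 207 + 19.2 = 226.2 → 226
  B: 225 + 12 = 237 → 237
rgb(116, 226, 237) = #74e2ed.

#74e2ed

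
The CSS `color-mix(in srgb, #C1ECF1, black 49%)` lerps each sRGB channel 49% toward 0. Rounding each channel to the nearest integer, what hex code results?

#62787B

#C1ECF1 is rgb(193, 236, 241).
A 49% shade moves each channel 49% toward 0:
  R: 193 + 0.49×(0−193) = 193 − 94.57 = 98.43 → 98
  G: 236 + 0.49×(0−236) = 236 − 115.64 = 120.36 → 120
  B: 241 + 0.49×(0−241) = 241 − 118.09 = 122.91 → 123
rgb(98, 120, 123) = #62787B.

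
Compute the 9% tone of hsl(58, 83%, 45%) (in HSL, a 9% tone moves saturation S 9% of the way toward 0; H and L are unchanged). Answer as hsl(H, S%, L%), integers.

S moves 9% from 83 toward 0: 83 − 7.47 = 75.53 → 76.
H and L are unchanged.

hsl(58, 76%, 45%)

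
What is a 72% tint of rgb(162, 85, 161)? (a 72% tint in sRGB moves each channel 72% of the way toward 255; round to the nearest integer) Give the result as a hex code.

Lerp each channel 72% toward 255:
  R: 162 + 0.72×(255−162) = 162 + 66.96 = 228.96 → 229
  G: 85 + 122.4 = 207.4 → 207
  B: 161 + 0.72×(255−161) = 161 + 67.68 = 228.68 → 229
rgb(229, 207, 229) = #e5cfe5.

#e5cfe5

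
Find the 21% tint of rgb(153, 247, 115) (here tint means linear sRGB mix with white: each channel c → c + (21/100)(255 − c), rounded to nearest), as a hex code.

A 21% tint moves each channel 21% toward 255:
  R: 153 + 0.21×(255−153) = 153 + 21.42 = 174.42 → 174
  G: 247 + 0.21×(255−247) = 247 + 1.68 = 248.68 → 249
  B: 115 + 29.4 = 144.4 → 144
rgb(174, 249, 144) = #aef990.

#aef990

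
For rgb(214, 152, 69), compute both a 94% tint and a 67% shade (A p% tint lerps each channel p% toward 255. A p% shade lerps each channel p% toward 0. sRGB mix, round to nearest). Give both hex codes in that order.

#FDF9F4, #473217

94% tint:
  R: 214 + 0.94×(255−214) = 214 + 38.54 = 252.54 → 253
  G: 152 + 0.94×(255−152) = 152 + 96.82 = 248.82 → 249
  B: 69 + 0.94×(255−69) = 69 + 174.84 = 243.84 → 244
  → #FDF9F4
67% shade:
  R: 214 + 0.67×(0−214) = 214 − 143.38 = 70.62 → 71
  G: 152 + 0.67×(0−152) = 152 − 101.84 = 50.16 → 50
  B: 69 − 46.23 = 22.77 → 23
  → #473217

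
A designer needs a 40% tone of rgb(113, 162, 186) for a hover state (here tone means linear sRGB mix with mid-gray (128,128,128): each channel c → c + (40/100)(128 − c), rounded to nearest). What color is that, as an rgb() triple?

rgb(119, 148, 163)

A 40% tone moves each channel 40% toward 128:
  R: 113 + 0.4×(128−113) = 113 + 6 = 119 → 119
  G: 162 − 13.6 = 148.4 → 148
  B: 186 + 0.4×(128−186) = 186 − 23.2 = 162.8 → 163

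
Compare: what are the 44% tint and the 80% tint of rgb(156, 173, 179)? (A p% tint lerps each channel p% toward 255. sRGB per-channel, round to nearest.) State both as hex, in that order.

#C8D1D4, #EBEFF0

44% tint:
  R: 156 + 43.56 = 199.56 → 200
  G: 173 + 36.08 = 209.08 → 209
  B: 179 + 0.44×(255−179) = 179 + 33.44 = 212.44 → 212
  → #C8D1D4
80% tint:
  R: 156 + 79.2 = 235.2 → 235
  G: 173 + 0.8×(255−173) = 173 + 65.6 = 238.6 → 239
  B: 179 + 60.8 = 239.8 → 240
  → #EBEFF0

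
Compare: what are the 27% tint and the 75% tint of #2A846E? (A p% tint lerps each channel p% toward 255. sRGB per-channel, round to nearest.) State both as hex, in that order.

#2A846E is rgb(42, 132, 110).
27% tint:
  R: 42 + 57.51 = 99.51 → 100
  G: 132 + 0.27×(255−132) = 132 + 33.21 = 165.21 → 165
  B: 110 + 0.27×(255−110) = 110 + 39.15 = 149.15 → 149
  → #64A595
75% tint:
  R: 42 + 159.75 = 201.75 → 202
  G: 132 + 92.25 = 224.25 → 224
  B: 110 + 0.75×(255−110) = 110 + 108.75 = 218.75 → 219
  → #CAE0DB

#64A595, #CAE0DB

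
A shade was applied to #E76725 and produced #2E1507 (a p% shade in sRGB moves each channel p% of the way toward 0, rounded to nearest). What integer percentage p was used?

80%

#E76725 is rgb(231, 103, 37); #2E1507 is rgb(46, 21, 7).
On the R channel (widest range): 46 ≈ 231 + (p/100)(0 − 231), so p ≈ 100×(46 − 231)/(0 − 231) = -18500/-231 = 80.09.
p = 80 reproduces all three channels after rounding.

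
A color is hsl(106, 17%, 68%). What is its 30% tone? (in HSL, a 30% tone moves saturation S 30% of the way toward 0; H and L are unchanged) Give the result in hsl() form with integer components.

hsl(106, 12%, 68%)

S moves 30% from 17 toward 0: 17 − 5.1 = 11.9 → 12.
H and L are unchanged.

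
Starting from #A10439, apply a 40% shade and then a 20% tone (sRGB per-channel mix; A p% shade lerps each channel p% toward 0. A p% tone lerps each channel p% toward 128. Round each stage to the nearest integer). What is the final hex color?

#671B35

#A10439 is rgb(161, 4, 57).
A 40% shade moves each channel 40% toward 0:
  R: 161 − 64.4 = 96.6 → 97
  G: 4 − 1.6 = 2.4 → 2
  B: 57 − 22.8 = 34.2 → 34
After the shade: rgb(97, 2, 34) = #610222.
Per channel, c → c + 0.2(128 − c):
  R: 97 + 0.2×(128−97) = 97 + 6.2 = 103.2 → 103
  G: 2 + 0.2×(128−2) = 2 + 25.2 = 27.2 → 27
  B: 34 + 18.8 = 52.8 → 53
rgb(103, 27, 53) = #671B35.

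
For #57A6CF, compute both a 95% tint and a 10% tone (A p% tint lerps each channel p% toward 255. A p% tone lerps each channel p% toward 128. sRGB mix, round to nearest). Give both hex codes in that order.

#57A6CF is rgb(87, 166, 207).
95% tint:
  R: 87 + 159.6 = 246.6 → 247
  G: 166 + 84.55 = 250.55 → 251
  B: 207 + 45.6 = 252.6 → 253
  → #F7FBFD
10% tone:
  R: 87 + 0.1×(128−87) = 87 + 4.1 = 91.1 → 91
  G: 166 − 3.8 = 162.2 → 162
  B: 207 + 0.1×(128−207) = 207 − 7.9 = 199.1 → 199
  → #5BA2C7

#F7FBFD, #5BA2C7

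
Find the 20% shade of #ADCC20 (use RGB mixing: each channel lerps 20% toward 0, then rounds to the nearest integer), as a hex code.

#ADCC20 is rgb(173, 204, 32).
A 20% shade moves each channel 20% toward 0:
  R: 173 + 0.2×(0−173) = 173 − 34.6 = 138.4 → 138
  G: 204 + 0.2×(0−204) = 204 − 40.8 = 163.2 → 163
  B: 32 + 0.2×(0−32) = 32 − 6.4 = 25.6 → 26
rgb(138, 163, 26) = #8AA31A.

#8AA31A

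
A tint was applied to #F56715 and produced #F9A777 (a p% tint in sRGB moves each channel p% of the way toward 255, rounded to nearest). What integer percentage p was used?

#F56715 is rgb(245, 103, 21); #F9A777 is rgb(249, 167, 119).
On the B channel (widest range): 119 ≈ 21 + (p/100)(255 − 21), so p ≈ 100×(119 − 21)/(255 − 21) = 9800/234 = 41.88.
p = 42 reproduces all three channels after rounding.

42%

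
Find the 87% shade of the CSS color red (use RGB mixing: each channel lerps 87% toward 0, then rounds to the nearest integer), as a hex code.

#210000

CSS red is rgb(255, 0, 0).
Lerp each channel 87% toward 0:
  R: 255 − 221.85 = 33.15 → 33
  G: 0 + 0.87×(0−0) = 0 + 0 = 0 → 0
  B: 0 + 0 = 0 → 0
rgb(33, 0, 0) = #210000.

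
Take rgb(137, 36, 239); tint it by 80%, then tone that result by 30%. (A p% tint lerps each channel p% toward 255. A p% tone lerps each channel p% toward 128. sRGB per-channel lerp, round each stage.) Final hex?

#C8BAD7

An 80% tint moves each channel 80% toward 255:
  R: 137 + 94.4 = 231.4 → 231
  G: 36 + 0.8×(255−36) = 36 + 175.2 = 211.2 → 211
  B: 239 + 12.8 = 251.8 → 252
After the tint: rgb(231, 211, 252) = #E7D3FC.
Per channel, c → c + 0.3(128 − c):
  R: 231 + 0.3×(128−231) = 231 − 30.9 = 200.1 → 200
  G: 211 + 0.3×(128−211) = 211 − 24.9 = 186.1 → 186
  B: 252 − 37.2 = 214.8 → 215
rgb(200, 186, 215) = #C8BAD7.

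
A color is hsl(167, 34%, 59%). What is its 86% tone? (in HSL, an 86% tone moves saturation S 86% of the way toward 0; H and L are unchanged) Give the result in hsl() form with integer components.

hsl(167, 5%, 59%)

S moves 86% from 34 toward 0: 34 − 29.24 = 4.76 → 5.
H and L are unchanged.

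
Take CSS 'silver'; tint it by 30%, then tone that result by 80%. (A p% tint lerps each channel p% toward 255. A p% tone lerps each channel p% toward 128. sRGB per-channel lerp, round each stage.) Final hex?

CSS silver is rgb(192, 192, 192).
Lerp each channel 30% toward 255:
  R: 192 + 0.3×(255−192) = 192 + 18.9 = 210.9 → 211
  G: 192 + 0.3×(255−192) = 192 + 18.9 = 210.9 → 211
  B: 192 + 18.9 = 210.9 → 211
After the tint: rgb(211, 211, 211) = #D3D3D3.
Lerp each channel 80% toward 128:
  R: 211 − 66.4 = 144.6 → 145
  G: 211 − 66.4 = 144.6 → 145
  B: 211 − 66.4 = 144.6 → 145
rgb(145, 145, 145) = #919191.

#919191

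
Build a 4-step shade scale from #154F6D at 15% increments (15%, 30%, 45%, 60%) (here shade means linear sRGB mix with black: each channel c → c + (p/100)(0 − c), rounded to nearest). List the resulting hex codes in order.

#154F6D is rgb(21, 79, 109).
15%: (21 − 3.15 = 17.85→18, 79 − 11.85 = 67.15→67, 109 − 16.35 = 92.65→93) → #12435D
30%: (21 − 6.3 = 14.7→15, 79 − 23.7 = 55.3→55, 109 − 32.7 = 76.3→76) → #0F374C
45%: (21 − 9.45 = 11.55→12, 79 − 35.55 = 43.45→43, 109 − 49.05 = 59.95→60) → #0C2B3C
60%: (21 − 12.6 = 8.4→8, 79 − 47.4 = 31.6→32, 109 − 65.4 = 43.6→44) → #08202C

#12435D, #0F374C, #0C2B3C, #08202C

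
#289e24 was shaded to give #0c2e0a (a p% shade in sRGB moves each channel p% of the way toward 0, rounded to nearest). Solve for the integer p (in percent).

71%

#289e24 is rgb(40, 158, 36); #0c2e0a is rgb(12, 46, 10).
On the G channel (widest range): 46 ≈ 158 + (p/100)(0 − 158), so p ≈ 100×(46 − 158)/(0 − 158) = -11200/-158 = 70.89.
p = 71 reproduces all three channels after rounding.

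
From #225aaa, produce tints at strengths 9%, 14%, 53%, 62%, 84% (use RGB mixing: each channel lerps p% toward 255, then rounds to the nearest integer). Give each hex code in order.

#3669b2, #4171b6, #97b1d7, #abc0df, #dce5f1

#225aaa is rgb(34, 90, 170).
9%: (34 + 19.89 = 53.89→54, 90 + 14.85 = 104.85→105, 170 + 7.65 = 177.65→178) → #3669b2
14%: (34 + 30.94 = 64.94→65, 90 + 23.1 = 113.1→113, 170 + 11.9 = 181.9→182) → #4171b6
53%: (34 + 117.13 = 151.13→151, 90 + 87.45 = 177.45→177, 170 + 45.05 = 215.05→215) → #97b1d7
62%: (34 + 137.02 = 171.02→171, 90 + 102.3 = 192.3→192, 170 + 52.7 = 222.7→223) → #abc0df
84%: (34 + 185.64 = 219.64→220, 90 + 138.6 = 228.6→229, 170 + 71.4 = 241.4→241) → #dce5f1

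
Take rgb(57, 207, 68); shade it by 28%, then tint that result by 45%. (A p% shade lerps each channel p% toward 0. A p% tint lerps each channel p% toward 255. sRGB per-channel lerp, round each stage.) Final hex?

#89C58E

A 28% shade moves each channel 28% toward 0:
  R: 57 + 0.28×(0−57) = 57 − 15.96 = 41.04 → 41
  G: 207 − 57.96 = 149.04 → 149
  B: 68 + 0.28×(0−68) = 68 − 19.04 = 48.96 → 49
After the shade: rgb(41, 149, 49) = #299531.
Per channel, c → c + 0.45(255 − c):
  R: 41 + 96.3 = 137.3 → 137
  G: 149 + 47.7 = 196.7 → 197
  B: 49 + 92.7 = 141.7 → 142
rgb(137, 197, 142) = #89C58E.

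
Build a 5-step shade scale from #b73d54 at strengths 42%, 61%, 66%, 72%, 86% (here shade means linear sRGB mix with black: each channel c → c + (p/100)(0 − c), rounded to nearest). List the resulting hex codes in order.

#6a2331, #471821, #3e151d, #331118, #1a090c

#b73d54 is rgb(183, 61, 84).
42%: (183 − 76.86 = 106.14→106, 61 − 25.62 = 35.38→35, 84 − 35.28 = 48.72→49) → #6a2331
61%: (183 − 111.63 = 71.37→71, 61 − 37.21 = 23.79→24, 84 − 51.24 = 32.76→33) → #471821
66%: (183 − 120.78 = 62.22→62, 61 − 40.26 = 20.74→21, 84 − 55.44 = 28.56→29) → #3e151d
72%: (183 − 131.76 = 51.24→51, 61 − 43.92 = 17.08→17, 84 − 60.48 = 23.52→24) → #331118
86%: (183 − 157.38 = 25.62→26, 61 − 52.46 = 8.54→9, 84 − 72.24 = 11.76→12) → #1a090c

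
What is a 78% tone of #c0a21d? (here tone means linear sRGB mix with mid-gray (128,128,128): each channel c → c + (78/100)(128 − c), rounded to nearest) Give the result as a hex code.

#c0a21d is rgb(192, 162, 29).
Per channel, c → c + 0.78(128 − c):
  R: 192 + 0.78×(128−192) = 192 − 49.92 = 142.08 → 142
  G: 162 − 26.52 = 135.48 → 135
  B: 29 + 77.22 = 106.22 → 106
rgb(142, 135, 106) = #8e876a.

#8e876a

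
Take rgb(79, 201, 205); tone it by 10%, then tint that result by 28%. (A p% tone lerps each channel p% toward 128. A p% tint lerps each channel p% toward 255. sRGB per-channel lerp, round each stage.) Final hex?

Lerp each channel 10% toward 128:
  R: 79 + 4.9 = 83.9 → 84
  G: 201 + 0.1×(128−201) = 201 − 7.3 = 193.7 → 194
  B: 205 + 0.1×(128−205) = 205 − 7.7 = 197.3 → 197
After the tone: rgb(84, 194, 197) = #54C2C5.
A 28% tint moves each channel 28% toward 255:
  R: 84 + 0.28×(255−84) = 84 + 47.88 = 131.88 → 132
  G: 194 + 0.28×(255−194) = 194 + 17.08 = 211.08 → 211
  B: 197 + 0.28×(255−197) = 197 + 16.24 = 213.24 → 213
rgb(132, 211, 213) = #84D3D5.

#84D3D5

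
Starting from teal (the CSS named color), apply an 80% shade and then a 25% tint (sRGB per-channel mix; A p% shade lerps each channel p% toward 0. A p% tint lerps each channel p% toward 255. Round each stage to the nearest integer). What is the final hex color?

#405353

CSS teal is rgb(0, 128, 128).
Lerp each channel 80% toward 0:
  R: 0 + 0.8×(0−0) = 0 + 0 = 0 → 0
  G: 128 + 0.8×(0−128) = 128 − 102.4 = 25.6 → 26
  B: 128 − 102.4 = 25.6 → 26
After the shade: rgb(0, 26, 26) = #001A1A.
Lerp each channel 25% toward 255:
  R: 0 + 0.25×(255−0) = 0 + 63.75 = 63.75 → 64
  G: 26 + 0.25×(255−26) = 26 + 57.25 = 83.25 → 83
  B: 26 + 57.25 = 83.25 → 83
rgb(64, 83, 83) = #405353.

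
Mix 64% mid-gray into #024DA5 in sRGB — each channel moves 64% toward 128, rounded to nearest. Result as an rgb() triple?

rgb(83, 110, 141)

#024DA5 is rgb(2, 77, 165).
Lerp each channel 64% toward 128:
  R: 2 + 0.64×(128−2) = 2 + 80.64 = 82.64 → 83
  G: 77 + 32.64 = 109.64 → 110
  B: 165 − 23.68 = 141.32 → 141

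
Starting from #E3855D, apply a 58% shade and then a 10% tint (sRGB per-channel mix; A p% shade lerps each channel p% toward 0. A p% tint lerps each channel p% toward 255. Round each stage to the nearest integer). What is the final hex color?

#E3855D is rgb(227, 133, 93).
Lerp each channel 58% toward 0:
  R: 227 + 0.58×(0−227) = 227 − 131.66 = 95.34 → 95
  G: 133 − 77.14 = 55.86 → 56
  B: 93 + 0.58×(0−93) = 93 − 53.94 = 39.06 → 39
After the shade: rgb(95, 56, 39) = #5F3827.
Per channel, c → c + 0.1(255 − c):
  R: 95 + 0.1×(255−95) = 95 + 16 = 111 → 111
  G: 56 + 0.1×(255−56) = 56 + 19.9 = 75.9 → 76
  B: 39 + 0.1×(255−39) = 39 + 21.6 = 60.6 → 61
rgb(111, 76, 61) = #6F4C3D.

#6F4C3D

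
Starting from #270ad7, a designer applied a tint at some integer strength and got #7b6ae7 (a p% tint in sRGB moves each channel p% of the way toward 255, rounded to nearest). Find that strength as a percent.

#270ad7 is rgb(39, 10, 215); #7b6ae7 is rgb(123, 106, 231).
On the G channel (widest range): 106 ≈ 10 + (p/100)(255 − 10), so p ≈ 100×(106 − 10)/(255 − 10) = 9600/245 = 39.18.
p = 39 reproduces all three channels after rounding.

39%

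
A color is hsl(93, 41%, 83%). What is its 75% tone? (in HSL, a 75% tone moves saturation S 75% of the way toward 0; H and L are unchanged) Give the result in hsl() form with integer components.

S moves 75% from 41 toward 0: 41 − 30.75 = 10.25 → 10.
H and L are unchanged.

hsl(93, 10%, 83%)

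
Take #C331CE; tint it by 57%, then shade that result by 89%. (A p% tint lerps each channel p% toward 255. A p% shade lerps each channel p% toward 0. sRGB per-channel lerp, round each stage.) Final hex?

#19121A

#C331CE is rgb(195, 49, 206).
Per channel, c → c + 0.57(255 − c):
  R: 195 + 34.2 = 229.2 → 229
  G: 49 + 117.42 = 166.42 → 166
  B: 206 + 0.57×(255−206) = 206 + 27.93 = 233.93 → 234
After the tint: rgb(229, 166, 234) = #E5A6EA.
An 89% shade moves each channel 89% toward 0:
  R: 229 − 203.81 = 25.19 → 25
  G: 166 − 147.74 = 18.26 → 18
  B: 234 − 208.26 = 25.74 → 26
rgb(25, 18, 26) = #19121A.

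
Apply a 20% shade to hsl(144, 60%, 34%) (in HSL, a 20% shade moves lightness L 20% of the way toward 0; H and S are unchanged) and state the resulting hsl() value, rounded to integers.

hsl(144, 60%, 27%)

L moves 20% from 34 toward 0: 34 − 6.8 = 27.2 → 27.
H and S are unchanged.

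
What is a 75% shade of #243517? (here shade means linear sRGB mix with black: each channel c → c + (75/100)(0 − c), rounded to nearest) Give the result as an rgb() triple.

#243517 is rgb(36, 53, 23).
Per channel, c → c + 0.75(0 − c):
  R: 36 + 0.75×(0−36) = 36 − 27 = 9 → 9
  G: 53 + 0.75×(0−53) = 53 − 39.75 = 13.25 → 13
  B: 23 − 17.25 = 5.75 → 6

rgb(9, 13, 6)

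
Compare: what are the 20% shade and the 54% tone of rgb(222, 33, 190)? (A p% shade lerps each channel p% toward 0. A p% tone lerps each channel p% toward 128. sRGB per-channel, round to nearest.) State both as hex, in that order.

#B21A98, #AB549D

20% shade:
  R: 222 + 0.2×(0−222) = 222 − 44.4 = 177.6 → 178
  G: 33 + 0.2×(0−33) = 33 − 6.6 = 26.4 → 26
  B: 190 + 0.2×(0−190) = 190 − 38 = 152 → 152
  → #B21A98
54% tone:
  R: 222 + 0.54×(128−222) = 222 − 50.76 = 171.24 → 171
  G: 33 + 0.54×(128−33) = 33 + 51.3 = 84.3 → 84
  B: 190 − 33.48 = 156.52 → 157
  → #AB549D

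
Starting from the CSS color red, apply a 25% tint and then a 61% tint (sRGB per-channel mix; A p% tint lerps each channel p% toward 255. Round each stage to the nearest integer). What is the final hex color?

CSS red is rgb(255, 0, 0).
Lerp each channel 25% toward 255:
  R: 255 + 0 = 255 → 255
  G: 0 + 0.25×(255−0) = 0 + 63.75 = 63.75 → 64
  B: 0 + 0.25×(255−0) = 0 + 63.75 = 63.75 → 64
After the tint: rgb(255, 64, 64) = #FF4040.
Per channel, c → c + 0.61(255 − c):
  R: 255 + 0 = 255 → 255
  G: 64 + 0.61×(255−64) = 64 + 116.51 = 180.51 → 181
  B: 64 + 116.51 = 180.51 → 181
rgb(255, 181, 181) = #FFB5B5.

#FFB5B5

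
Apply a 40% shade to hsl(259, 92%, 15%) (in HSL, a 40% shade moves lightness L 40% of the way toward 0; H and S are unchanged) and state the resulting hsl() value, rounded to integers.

L moves 40% from 15 toward 0: 15 − 6 = 9 → 9.
H and S are unchanged.

hsl(259, 92%, 9%)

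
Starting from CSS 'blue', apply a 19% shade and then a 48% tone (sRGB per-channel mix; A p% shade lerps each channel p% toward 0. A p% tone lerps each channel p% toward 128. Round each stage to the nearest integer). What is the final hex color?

CSS blue is rgb(0, 0, 255).
A 19% shade moves each channel 19% toward 0:
  R: 0 + 0.19×(0−0) = 0 + 0 = 0 → 0
  G: 0 + 0.19×(0−0) = 0 + 0 = 0 → 0
  B: 255 + 0.19×(0−255) = 255 − 48.45 = 206.55 → 207
After the shade: rgb(0, 0, 207) = #0000CF.
A 48% tone moves each channel 48% toward 128:
  R: 0 + 0.48×(128−0) = 0 + 61.44 = 61.44 → 61
  G: 0 + 61.44 = 61.44 → 61
  B: 207 − 37.92 = 169.08 → 169
rgb(61, 61, 169) = #3D3DA9.

#3D3DA9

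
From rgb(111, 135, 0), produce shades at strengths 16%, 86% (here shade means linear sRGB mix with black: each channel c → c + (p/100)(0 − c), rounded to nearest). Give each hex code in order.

#5D7100, #101300

16%: (111 − 17.76 = 93.24→93, 135 − 21.6 = 113.4→113, 0→0) → #5D7100
86%: (111 − 95.46 = 15.54→16, 135 − 116.1 = 18.9→19, 0→0) → #101300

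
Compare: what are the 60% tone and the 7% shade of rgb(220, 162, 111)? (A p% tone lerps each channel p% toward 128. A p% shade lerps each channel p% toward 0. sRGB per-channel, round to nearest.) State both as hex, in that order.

#A58E79, #CD9767

60% tone:
  R: 220 − 55.2 = 164.8 → 165
  G: 162 + 0.6×(128−162) = 162 − 20.4 = 141.6 → 142
  B: 111 + 0.6×(128−111) = 111 + 10.2 = 121.2 → 121
  → #A58E79
7% shade:
  R: 220 − 15.4 = 204.6 → 205
  G: 162 + 0.07×(0−162) = 162 − 11.34 = 150.66 → 151
  B: 111 + 0.07×(0−111) = 111 − 7.77 = 103.23 → 103
  → #CD9767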